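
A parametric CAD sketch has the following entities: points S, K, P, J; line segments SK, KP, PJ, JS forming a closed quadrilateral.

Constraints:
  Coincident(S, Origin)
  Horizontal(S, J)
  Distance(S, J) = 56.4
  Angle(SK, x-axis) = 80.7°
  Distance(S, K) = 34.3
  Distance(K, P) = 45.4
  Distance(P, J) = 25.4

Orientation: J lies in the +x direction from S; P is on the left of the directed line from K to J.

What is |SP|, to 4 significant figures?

55.70

S is at the origin; S and J share the same y with |SJ| = 56.4 and J in +x, so J = (56.4, 0). SK runs at 80.7° with |SK| = 34.3, so K = (5.543, 33.85). P is determined by |KP| = 45.4 and |PJ| = 25.4 together: it lies at the intersection of circle(K, 45.4) and circle(J, 25.4). With |KJ| = 61.09, the foot of the radical line on KJ is 42.13 from K and the perpendicular offset is √(45.4² − 42.13²) = 16.91. Taking the left-of-KJ solution: P = (49.99, 24.58).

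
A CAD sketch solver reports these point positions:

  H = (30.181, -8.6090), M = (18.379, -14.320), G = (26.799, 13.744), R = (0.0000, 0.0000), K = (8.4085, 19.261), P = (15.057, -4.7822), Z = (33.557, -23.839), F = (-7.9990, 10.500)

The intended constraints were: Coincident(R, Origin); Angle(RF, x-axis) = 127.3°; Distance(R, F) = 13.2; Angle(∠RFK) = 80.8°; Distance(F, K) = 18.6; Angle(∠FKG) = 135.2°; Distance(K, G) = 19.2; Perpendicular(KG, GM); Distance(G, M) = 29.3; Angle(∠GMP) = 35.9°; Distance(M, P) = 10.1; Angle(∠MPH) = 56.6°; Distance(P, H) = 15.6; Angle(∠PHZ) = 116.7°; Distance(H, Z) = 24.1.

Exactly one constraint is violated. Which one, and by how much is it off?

Distance(H, Z) = 24.1 — off by 8.50.

R = (0.00, 0.00) ✓; RF at 127.3° ✓; |RF| = 13.20 ✓; ∠RFK = 80.80° ✓; |FK| = 18.60 ✓; ∠FKG = 135.2° ✓; |KG| = 19.20 ✓; ∠(KG, GM) = 90.00° ✓; |GM| = 29.30 ✓; ∠GMP = 35.90° ✓; |MP| = 10.10 ✓; ∠MPH = 56.60° ✓; |PH| = 15.60 ✓; ∠PHZ = 116.7° ✓; |HZ| = 15.60 ✗.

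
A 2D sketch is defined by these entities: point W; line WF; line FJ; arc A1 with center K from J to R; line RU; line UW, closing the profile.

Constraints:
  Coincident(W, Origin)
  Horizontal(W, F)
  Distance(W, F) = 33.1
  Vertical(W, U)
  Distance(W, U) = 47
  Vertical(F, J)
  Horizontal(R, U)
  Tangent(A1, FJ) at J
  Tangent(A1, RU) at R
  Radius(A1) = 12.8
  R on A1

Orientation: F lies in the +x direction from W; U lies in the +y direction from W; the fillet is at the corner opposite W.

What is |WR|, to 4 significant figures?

51.20

W is at the origin; WF is horizontal with |WF| = 33.1 and F on the +x side, so F = (33.10, 0.000). WU is vertical with |WU| = 47.0 and U on the +y side, so U = (0.000, 47.00). The virtual corner opposite W is at (33.10, 47.00). The tangent condition forces KJ to be normal to FJ and since A1 is tangent to RU there, KR ⟂ RU, with radius 12.8, so the center K sits 12.8 in from both sides at K = (20.30, 34.20). That places the tangent points at J = (33.10, 34.20) on FJ and R = (20.30, 47.00) on RU. Then |WR| = |R − W| = 51.20.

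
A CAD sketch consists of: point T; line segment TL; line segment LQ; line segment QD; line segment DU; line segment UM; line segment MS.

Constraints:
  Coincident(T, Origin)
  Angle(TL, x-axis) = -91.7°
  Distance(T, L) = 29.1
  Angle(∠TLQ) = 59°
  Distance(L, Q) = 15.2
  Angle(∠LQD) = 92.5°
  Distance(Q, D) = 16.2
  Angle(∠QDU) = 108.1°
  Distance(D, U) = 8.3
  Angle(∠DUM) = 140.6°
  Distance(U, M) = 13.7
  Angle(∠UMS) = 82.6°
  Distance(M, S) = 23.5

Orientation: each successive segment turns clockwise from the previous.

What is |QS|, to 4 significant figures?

11.58

T is at the origin; TL runs at -91.7° with length 29.1, so L = (-0.8633, -29.09). ∠TLQ = 59.0° gives LQ at 147.3° from the x-axis; with |LQ| = 15.2, Q = (-13.65, -20.88). ∠LQD = 92.5° gives QD at 59.80° from the x-axis; with |QD| = 16.2, D = (-5.505, -6.874). ∠QDU = 108.1° gives DU at -12.10° from the x-axis; with |DU| = 8.3, U = (2.610, -8.614). ∠DUM = 140.6° gives UM at -51.50° from the x-axis; with |UM| = 13.7, M = (11.14, -19.34). ∠UMS = 82.6° gives MS at -148.9° from the x-axis; with |MS| = 23.5, S = (-8.984, -31.47). Then |QS| = |S − Q| = 11.58.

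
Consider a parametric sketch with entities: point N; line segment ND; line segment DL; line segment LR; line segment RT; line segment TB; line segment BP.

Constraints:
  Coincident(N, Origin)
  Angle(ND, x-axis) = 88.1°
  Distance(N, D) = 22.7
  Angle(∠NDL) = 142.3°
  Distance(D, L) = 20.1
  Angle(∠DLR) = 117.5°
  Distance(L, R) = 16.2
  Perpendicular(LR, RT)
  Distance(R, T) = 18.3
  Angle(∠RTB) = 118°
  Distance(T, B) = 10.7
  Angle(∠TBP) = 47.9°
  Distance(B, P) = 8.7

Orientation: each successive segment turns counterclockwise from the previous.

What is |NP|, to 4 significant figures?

28.97

N is at the origin; ND runs at 88.1° with length 22.7, so D = (0.7526, 22.69). ∠NDL = 142.3° gives DL at 125.8° from the x-axis; with |DL| = 20.1, L = (-11.01, 38.99). ∠DLR = 117.5° gives LR at -171.7° from the x-axis; with |LR| = 16.2, R = (-27.04, 36.65). The perpendicularity gives RT at right angles to LR, so RT runs at -81.70°; with |RT| = 18.3, T = (-24.39, 18.54). ∠RTB = 118.0° gives TB at -19.70° from the x-axis; with |TB| = 10.7, B = (-14.32, 14.94). ∠TBP = 47.9° gives BP at 112.4° from the x-axis; with |BP| = 8.7, P = (-17.64, 22.98). Then |NP| = |P − N| = 28.97.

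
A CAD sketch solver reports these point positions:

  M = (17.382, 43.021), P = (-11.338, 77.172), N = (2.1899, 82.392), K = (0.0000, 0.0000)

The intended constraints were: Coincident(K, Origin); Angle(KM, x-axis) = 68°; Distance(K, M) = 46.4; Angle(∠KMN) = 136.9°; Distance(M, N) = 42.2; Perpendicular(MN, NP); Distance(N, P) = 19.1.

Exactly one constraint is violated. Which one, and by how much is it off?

Distance(N, P) = 19.1 — off by 4.60.

K = (0.00, 0.00) ✓; KM at 68.00° ✓; |KM| = 46.40 ✓; ∠KMN = 136.9° ✓; |MN| = 42.20 ✓; ∠(MN, NP) = 90.00° ✓; |NP| = 14.50 ✗.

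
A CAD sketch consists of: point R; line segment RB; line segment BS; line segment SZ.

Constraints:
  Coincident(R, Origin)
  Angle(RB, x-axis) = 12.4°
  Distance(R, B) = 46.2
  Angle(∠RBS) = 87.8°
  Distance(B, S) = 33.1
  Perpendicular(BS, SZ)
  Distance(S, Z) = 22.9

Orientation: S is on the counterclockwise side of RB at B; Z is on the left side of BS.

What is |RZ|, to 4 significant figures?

39.02

R is at the origin; RB runs at 12.4° with length 46.2, so B = 46.2·(cos 12.4°, sin 12.4°) = (45.12, 9.921). ∠RBS = 87.8°, so BS runs at 12.4° + (180° − 87.8°) = 104.6° from the x-axis; with |BS| = 33.1, S = B + 33.1·(cos 104.6°, sin 104.6°) = (36.78, 41.95). BS ⟂ SZ; with |SZ| = 22.9 on the left of BS, Z = S + 22.9·(-0.9677, -0.2521) = (14.62, 36.18). Then |RZ| = |Z − R| = 39.02.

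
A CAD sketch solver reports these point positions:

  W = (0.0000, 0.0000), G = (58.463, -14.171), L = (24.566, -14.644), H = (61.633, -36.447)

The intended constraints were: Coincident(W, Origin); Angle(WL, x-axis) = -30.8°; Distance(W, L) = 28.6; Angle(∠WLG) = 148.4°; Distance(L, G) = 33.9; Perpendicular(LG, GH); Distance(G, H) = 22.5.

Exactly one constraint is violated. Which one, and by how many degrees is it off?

Perpendicular(LG, GH) — off by 7.30°.

W = (0.00, 0.00) ✓; WL at -30.80° ✓; |WL| = 28.60 ✓; ∠WLG = 148.4° ✓; |LG| = 33.90 ✓; ∠(LG, GH) = 82.70° ✗; |GH| = 22.50 ✓.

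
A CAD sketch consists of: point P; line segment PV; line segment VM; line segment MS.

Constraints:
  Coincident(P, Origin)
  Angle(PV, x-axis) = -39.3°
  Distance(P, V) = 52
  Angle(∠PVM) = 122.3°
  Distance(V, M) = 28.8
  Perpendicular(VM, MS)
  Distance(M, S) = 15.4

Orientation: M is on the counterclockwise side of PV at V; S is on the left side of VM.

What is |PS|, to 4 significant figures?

63.38

P is at the origin; PV runs at -39.3° with length 52.0, so V = 52.0·(cos -39.3°, sin -39.3°) = (40.24, -32.94). ∠PVM = 122.3°, so VM runs at -39.3° + (180° − 122.3°) = 18.40° from the x-axis; with |VM| = 28.8, M = V + 28.8·(cos 18.40°, sin 18.40°) = (67.57, -23.85). VM is perpendicular to MS; with |MS| = 15.4 on the left of VM, S = M + 15.4·(-0.3156, 0.9489) = (62.71, -9.232). Then |PS| = |S − P| = 63.38.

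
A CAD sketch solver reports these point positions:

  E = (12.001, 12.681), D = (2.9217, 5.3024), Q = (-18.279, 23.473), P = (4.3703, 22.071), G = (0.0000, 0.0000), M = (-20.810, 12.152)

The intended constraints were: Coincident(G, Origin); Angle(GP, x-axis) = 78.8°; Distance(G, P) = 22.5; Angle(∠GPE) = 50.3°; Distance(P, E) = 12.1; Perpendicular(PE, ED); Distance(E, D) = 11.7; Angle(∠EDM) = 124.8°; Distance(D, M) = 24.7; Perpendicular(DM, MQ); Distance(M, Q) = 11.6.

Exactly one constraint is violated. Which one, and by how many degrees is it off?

Perpendicular(DM, MQ) — off by 3.50°.

G = (0.00, 0.00) ✓; GP at 78.80° ✓; |GP| = 22.50 ✓; ∠GPE = 50.30° ✓; |PE| = 12.10 ✓; ∠(PE, ED) = 90.00° ✓; |ED| = 11.70 ✓; ∠EDM = 124.8° ✓; |DM| = 24.70 ✓; ∠(DM, MQ) = 86.50° ✗; |MQ| = 11.60 ✓.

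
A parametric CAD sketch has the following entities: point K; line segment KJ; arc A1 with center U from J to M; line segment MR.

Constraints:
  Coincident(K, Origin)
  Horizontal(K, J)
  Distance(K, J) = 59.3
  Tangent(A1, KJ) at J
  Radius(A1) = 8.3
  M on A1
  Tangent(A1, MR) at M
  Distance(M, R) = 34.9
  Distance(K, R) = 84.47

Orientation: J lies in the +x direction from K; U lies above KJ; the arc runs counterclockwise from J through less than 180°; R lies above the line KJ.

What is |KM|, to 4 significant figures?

67.80

Checks: |UJ| = 8.300 ✓; |UM| = 8.300 ✓; ∠(UM, MR) = 90.00° ✓; |MR| = 34.90 ✓; |KR| = 84.47 ✓.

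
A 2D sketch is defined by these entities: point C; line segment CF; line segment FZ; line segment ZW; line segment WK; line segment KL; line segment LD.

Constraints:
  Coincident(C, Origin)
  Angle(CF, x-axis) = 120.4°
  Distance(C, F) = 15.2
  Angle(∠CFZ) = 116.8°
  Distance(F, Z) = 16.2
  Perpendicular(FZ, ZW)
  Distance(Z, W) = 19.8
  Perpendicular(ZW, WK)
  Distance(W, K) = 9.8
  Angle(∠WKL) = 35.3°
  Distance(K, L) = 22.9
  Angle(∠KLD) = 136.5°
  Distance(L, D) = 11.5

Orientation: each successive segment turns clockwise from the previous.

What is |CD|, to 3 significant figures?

43.7

C is at the origin; CF runs at 120.4° with length 15.2, so F = (-7.69, 13.1). ∠CFZ = 116.8° gives FZ at 57.2° from the x-axis; with |FZ| = 16.2, Z = (1.08, 26.7). FZ ⟂ ZW, so ZW runs at -32.8°; with |ZW| = 19.8, W = (17.7, 16.0). ZW is perpendicular to WK, so WK runs at -123°; with |WK| = 9.8, K = (12.4, 7.76). ∠WKL = 35.3° gives KL at 92.5° from the x-axis; with |KL| = 22.9, L = (11.4, 30.6). ∠KLD = 136.5° gives LD at 49.0° from the x-axis; with |LD| = 11.5, D = (19.0, 39.3). Then |CD| = |D − C| = 43.7.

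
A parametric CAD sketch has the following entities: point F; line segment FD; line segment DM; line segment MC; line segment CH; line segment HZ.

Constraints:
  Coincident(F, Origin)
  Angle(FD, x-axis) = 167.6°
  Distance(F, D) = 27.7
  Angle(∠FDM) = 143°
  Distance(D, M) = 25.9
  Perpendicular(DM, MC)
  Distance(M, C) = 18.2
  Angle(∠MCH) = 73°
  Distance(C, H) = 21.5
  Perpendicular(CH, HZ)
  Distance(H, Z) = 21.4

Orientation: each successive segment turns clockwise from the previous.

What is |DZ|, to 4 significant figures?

14.41

F is at the origin; FD runs at 167.6° with length 27.7, so D = (-27.05, 5.948). ∠FDM = 143.0° gives DM at 130.6° from the x-axis; with |DM| = 25.9, M = (-43.91, 25.61). DM is perpendicular to MC, so MC runs at 40.60°; with |MC| = 18.2, C = (-30.09, 37.46). ∠MCH = 73.0° gives CH at -66.40° from the x-axis; with |CH| = 21.5, H = (-21.48, 17.76). CH ⟂ HZ, so HZ runs at -156.4°; with |HZ| = 21.4, Z = (-41.09, 9.188). Then |DZ| = |Z − D| = 14.41.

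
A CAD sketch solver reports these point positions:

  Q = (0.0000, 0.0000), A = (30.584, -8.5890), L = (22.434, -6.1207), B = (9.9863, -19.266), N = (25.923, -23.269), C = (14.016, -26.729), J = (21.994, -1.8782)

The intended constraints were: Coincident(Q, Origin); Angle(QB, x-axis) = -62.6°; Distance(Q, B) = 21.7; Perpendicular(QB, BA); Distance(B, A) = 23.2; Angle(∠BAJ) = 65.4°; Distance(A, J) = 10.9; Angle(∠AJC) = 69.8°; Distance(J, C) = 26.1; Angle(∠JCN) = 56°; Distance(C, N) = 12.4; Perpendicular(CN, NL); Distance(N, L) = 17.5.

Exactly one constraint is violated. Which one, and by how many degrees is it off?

Perpendicular(CN, NL) — off by 4.70°.

Q = (0.00, 0.00) ✓; QB at -62.60° ✓; |QB| = 21.70 ✓; ∠(QB, BA) = 90.00° ✓; |BA| = 23.20 ✓; ∠BAJ = 65.40° ✓; |AJ| = 10.90 ✓; ∠AJC = 69.80° ✓; |JC| = 26.10 ✓; ∠JCN = 56.00° ✓; |CN| = 12.40 ✓; ∠(CN, NL) = 85.30° ✗; |NL| = 17.50 ✓.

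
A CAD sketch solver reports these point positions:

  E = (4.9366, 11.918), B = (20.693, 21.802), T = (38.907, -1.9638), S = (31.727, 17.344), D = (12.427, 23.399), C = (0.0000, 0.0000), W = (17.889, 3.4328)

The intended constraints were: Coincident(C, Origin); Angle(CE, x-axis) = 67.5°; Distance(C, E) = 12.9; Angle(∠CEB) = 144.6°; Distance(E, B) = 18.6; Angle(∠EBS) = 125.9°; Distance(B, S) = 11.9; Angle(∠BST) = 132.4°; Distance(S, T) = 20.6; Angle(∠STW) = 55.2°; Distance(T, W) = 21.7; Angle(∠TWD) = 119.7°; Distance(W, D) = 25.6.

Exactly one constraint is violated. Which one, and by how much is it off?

Distance(W, D) = 25.6 — off by 4.90.

C = (0.00, 0.00) ✓; CE at 67.50° ✓; |CE| = 12.90 ✓; ∠CEB = 144.6° ✓; |EB| = 18.60 ✓; ∠EBS = 125.9° ✓; |BS| = 11.90 ✓; ∠BST = 132.4° ✓; |ST| = 20.60 ✓; ∠STW = 55.20° ✓; |TW| = 21.70 ✓; ∠TWD = 119.7° ✓; |WD| = 20.70 ✗.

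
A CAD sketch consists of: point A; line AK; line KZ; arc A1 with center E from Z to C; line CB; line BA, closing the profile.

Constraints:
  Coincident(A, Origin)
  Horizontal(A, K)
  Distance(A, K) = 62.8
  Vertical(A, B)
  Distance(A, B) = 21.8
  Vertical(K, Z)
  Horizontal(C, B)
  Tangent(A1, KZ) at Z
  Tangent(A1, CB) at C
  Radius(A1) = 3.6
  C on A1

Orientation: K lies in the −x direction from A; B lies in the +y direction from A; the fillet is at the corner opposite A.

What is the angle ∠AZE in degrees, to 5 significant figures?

16.162°

A is at the origin; A and K share the same y with |AK| = 62.8 and K on the −x side, so K = (-62.800, 0.0000). A and B share the same x with |AB| = 21.8 and B on the +y side, so B = (0.0000, 21.800). The virtual corner opposite A is at (-62.800, 21.800). Since A1 is tangent to KZ there, EZ ⟂ KZ and A1 meets CB tangentially, so EC is at right angles to CB, with radius 3.6, so the center E sits 3.6 in from both sides at E = (-59.200, 18.200). That places the tangent points at Z = (-62.800, 18.200) on KZ and C = (-59.200, 21.800) on CB. Then cos ∠AZE = ZA·ZE / (|ZA||ZE|), giving 16.162°.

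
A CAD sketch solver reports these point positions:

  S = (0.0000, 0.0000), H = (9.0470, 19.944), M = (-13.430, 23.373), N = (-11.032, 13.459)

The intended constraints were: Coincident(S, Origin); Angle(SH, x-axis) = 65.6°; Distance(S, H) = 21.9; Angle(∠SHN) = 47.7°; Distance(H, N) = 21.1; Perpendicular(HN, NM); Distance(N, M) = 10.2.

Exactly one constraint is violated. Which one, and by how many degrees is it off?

Perpendicular(HN, NM) — off by 4.30°.

S = (0.00, 0.00) ✓; SH at 65.60° ✓; |SH| = 21.90 ✓; ∠SHN = 47.70° ✓; |HN| = 21.10 ✓; ∠(HN, NM) = 94.30° ✗; |NM| = 10.20 ✓.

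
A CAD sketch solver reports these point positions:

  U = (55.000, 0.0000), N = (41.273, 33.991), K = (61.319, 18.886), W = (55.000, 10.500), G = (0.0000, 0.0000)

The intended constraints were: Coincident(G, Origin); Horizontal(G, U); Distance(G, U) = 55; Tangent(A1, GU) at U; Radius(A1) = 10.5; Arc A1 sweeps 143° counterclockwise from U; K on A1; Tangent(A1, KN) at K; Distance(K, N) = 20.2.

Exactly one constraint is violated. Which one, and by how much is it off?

Distance(K, N) = 20.2 — off by 4.90.

G = (0.00, 0.00) ✓; G.y = 0.00, U.y = 0.00 ✓; |GU| = 55.00 ✓; ∠(WU, UG) = 90.00° ✓; |WU| = 10.50 ✓; bearing(W→K) − bearing(W→U) = 143.0° ✓; |WK| = 10.50 ✓; ∠(WK, KN) = 90.00° ✓; |KN| = 25.10 ✗.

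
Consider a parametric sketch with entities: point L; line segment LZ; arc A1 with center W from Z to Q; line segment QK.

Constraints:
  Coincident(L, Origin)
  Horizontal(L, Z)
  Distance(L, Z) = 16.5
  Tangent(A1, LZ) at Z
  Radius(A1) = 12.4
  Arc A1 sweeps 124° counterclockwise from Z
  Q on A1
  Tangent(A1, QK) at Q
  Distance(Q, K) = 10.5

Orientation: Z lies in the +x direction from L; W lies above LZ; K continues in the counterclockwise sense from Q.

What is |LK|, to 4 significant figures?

34.98

L is at the origin; L and Z share the same y with |LZ| = 16.5 and Z on the +x side, so Z = (16.50, 0.000). Tangency of A1 to LZ means the radius WZ is perpendicular to LZ, so W = Z + (0, 12.4) = (16.50, 12.40). On A1, Z sits at bearing -90° from W; a 124° counterclockwise sweep puts Q at bearing 34°, so Q = W + 12.4·(cos 34°, sin 34°) = (26.78, 19.33). Tangency of A1 to QK means the radius WQ is perpendicular to QK, so QK runs along (−sin 34°, cos 34°); with |QK| = 10.5, K = (20.91, 28.04). Then |LK| = |K − L| = 34.98.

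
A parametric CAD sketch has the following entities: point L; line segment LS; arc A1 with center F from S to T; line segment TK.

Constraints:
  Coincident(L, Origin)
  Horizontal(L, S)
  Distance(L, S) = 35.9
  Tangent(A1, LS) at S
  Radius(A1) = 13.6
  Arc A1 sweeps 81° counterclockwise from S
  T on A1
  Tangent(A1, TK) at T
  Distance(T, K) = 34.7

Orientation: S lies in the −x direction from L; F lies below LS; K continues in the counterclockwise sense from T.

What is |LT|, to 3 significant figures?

50.6

Tangency of A1 to LS means the radius FS is perpendicular to LS, so F = S + (0, -13.6) = (-35.9, -13.6). On A1, S sits at bearing 90° from F; an 81° counterclockwise sweep puts T at bearing 171°, so T = F + 13.6·(cos 171°, sin 171°) = (-49.3, -11.5). Then |LT| = |T − L| = 50.6.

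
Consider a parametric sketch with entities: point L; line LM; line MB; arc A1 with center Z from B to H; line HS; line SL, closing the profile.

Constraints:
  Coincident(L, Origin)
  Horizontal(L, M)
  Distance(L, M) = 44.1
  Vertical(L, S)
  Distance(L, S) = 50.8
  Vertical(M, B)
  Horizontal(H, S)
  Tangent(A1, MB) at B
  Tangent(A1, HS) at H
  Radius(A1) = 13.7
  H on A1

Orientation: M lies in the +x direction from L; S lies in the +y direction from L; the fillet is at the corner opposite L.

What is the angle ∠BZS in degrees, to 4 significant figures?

155.7°

L is at the origin; L and M share the same y with |LM| = 44.1 and M on the +x side, so M = (44.10, 0.000). L and S share the same x with |LS| = 50.8 and S on the +y side, so S = (0.000, 50.80). The virtual corner opposite L is at (44.10, 50.80). Tangency of A1 to MB means the radius ZB is perpendicular to MB and since A1 is tangent to HS there, ZH ⟂ HS, with radius 13.7, so the center Z sits 13.7 in from both sides at Z = (30.40, 37.10). That places the tangent points at B = (44.10, 37.10) on MB and H = (30.40, 50.80) on HS. Then cos ∠BZS = ZB·ZS / (|ZB||ZS|), giving 155.7°.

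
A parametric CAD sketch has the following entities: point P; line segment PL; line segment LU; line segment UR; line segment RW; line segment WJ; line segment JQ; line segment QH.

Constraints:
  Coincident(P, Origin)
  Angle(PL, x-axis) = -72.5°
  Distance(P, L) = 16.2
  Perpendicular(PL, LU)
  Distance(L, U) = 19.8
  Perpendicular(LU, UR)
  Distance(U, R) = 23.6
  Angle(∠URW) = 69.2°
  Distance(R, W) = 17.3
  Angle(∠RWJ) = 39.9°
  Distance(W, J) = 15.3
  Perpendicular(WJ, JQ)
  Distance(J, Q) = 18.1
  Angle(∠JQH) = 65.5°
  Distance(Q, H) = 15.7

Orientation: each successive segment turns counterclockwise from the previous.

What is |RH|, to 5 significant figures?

12.268

P is at the origin; PL runs at -72.5° with length 16.2, so L = (4.8714, -15.450). The perpendicularity gives LU at right angles to PL, so LU runs at 17.500°; with |LU| = 19.8, U = (23.755, -9.4962). LU ⟂ UR, so UR runs at 107.50°; with |UR| = 23.6, R = (16.658, 13.011). ∠URW = 69.2° gives RW at -141.70° from the x-axis; with |RW| = 17.3, W = (3.0817, 2.2893). ∠RWJ = 39.9° gives WJ at -1.6000° from the x-axis; with |WJ| = 15.3, J = (18.376, 1.8621). WJ is perpendicular to JQ, so JQ runs at 88.400°; with |JQ| = 18.1, Q = (18.881, 19.955). ∠JQH = 65.5° gives QH at -157.10° from the x-axis; with |QH| = 15.7, H = (4.4185, 13.846). Then |RH| = |H − R| = 12.268.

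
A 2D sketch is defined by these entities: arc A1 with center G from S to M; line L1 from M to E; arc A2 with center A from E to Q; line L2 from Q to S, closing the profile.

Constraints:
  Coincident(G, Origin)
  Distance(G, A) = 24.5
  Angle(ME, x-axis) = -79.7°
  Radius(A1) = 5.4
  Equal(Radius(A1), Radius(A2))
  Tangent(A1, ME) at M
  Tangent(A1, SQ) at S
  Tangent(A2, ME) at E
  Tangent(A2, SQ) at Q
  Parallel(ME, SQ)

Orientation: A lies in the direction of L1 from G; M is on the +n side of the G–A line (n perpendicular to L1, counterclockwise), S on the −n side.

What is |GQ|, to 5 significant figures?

25.088

Tangency of A1 to both parallel lines with radius 5.4 puts M and S at G ± 5.4·n: M = (5.3130, 0.96553), S = (-5.3130, -0.96553). Equal radii place E and Q the same way about A: E = A + 5.4·n = (9.6936, -23.140), Q = A − 5.4·n = (-0.93232, -25.071). Then |GQ| = |Q − G| = 25.088.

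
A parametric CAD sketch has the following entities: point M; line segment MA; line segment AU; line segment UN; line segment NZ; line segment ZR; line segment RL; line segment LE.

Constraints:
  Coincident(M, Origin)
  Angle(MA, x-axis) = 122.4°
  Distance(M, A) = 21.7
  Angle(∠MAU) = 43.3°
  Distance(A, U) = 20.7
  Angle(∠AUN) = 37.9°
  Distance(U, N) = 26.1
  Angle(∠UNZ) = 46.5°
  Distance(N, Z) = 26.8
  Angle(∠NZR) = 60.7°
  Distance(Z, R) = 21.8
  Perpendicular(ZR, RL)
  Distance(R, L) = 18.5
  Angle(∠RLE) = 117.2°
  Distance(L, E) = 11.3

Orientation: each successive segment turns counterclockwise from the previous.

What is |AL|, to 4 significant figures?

19.74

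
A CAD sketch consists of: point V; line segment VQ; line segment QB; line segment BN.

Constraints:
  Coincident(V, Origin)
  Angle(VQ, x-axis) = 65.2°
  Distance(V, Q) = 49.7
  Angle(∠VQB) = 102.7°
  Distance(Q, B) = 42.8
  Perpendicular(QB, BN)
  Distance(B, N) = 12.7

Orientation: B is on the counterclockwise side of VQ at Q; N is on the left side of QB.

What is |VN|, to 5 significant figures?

64.552

V is at the origin; VQ runs at 65.2° with length 49.7, so Q = 49.7·(cos 65.2°, sin 65.2°) = (20.847, 45.117). ∠VQB = 102.7°, so QB runs at 65.2° + (180° − 102.7°) = 142.50° from the x-axis; with |QB| = 42.8, B = Q + 42.8·(cos 142.50°, sin 142.50°) = (-13.109, 71.172). QB ⟂ BN; with |BN| = 12.7 on the left of QB, N = B + 12.7·(-0.60876, -0.79335) = (-20.840, 61.096). Then |VN| = |N − V| = 64.552.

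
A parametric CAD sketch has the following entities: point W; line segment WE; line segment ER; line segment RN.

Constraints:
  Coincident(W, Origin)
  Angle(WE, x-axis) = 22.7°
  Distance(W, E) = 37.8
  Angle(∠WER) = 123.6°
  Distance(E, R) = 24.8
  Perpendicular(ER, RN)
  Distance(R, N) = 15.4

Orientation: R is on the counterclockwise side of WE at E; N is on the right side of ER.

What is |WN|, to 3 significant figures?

65.5

W is at the origin; WE runs at 22.7° with length 37.8, so E = 37.8·(cos 22.7°, sin 22.7°) = (34.9, 14.6). ∠WER = 123.6°, so ER runs at 22.7° + (180° − 123.6°) = 79.1° from the x-axis; with |ER| = 24.8, R = E + 24.8·(cos 79.1°, sin 79.1°) = (39.6, 38.9). ER is perpendicular to RN; with |RN| = 15.4 on the right of ER, N = R + 15.4·(0.982, -0.189) = (54.7, 36.0). Then |WN| = |N − W| = 65.5.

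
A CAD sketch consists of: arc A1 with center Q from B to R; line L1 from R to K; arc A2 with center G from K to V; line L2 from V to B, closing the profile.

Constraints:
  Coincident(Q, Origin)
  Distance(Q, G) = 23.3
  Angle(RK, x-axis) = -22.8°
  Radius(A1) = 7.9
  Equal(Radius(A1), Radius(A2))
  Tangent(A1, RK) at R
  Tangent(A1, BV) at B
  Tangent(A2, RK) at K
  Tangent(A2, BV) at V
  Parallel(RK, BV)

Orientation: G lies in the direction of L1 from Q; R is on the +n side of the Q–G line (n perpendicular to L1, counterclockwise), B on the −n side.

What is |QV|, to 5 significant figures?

24.603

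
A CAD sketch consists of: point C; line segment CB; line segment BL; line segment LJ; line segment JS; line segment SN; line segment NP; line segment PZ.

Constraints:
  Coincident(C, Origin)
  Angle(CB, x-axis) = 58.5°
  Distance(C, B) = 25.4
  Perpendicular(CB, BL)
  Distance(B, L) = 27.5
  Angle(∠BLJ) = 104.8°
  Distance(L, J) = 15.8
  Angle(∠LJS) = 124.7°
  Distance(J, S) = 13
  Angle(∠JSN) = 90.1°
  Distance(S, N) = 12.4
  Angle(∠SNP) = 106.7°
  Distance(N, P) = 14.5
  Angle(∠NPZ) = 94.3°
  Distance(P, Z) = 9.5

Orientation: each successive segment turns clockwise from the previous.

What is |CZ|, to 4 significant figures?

33.87

C is at the origin; CB runs at 58.5° with length 25.4, so B = (13.27, 21.66). CB ⟂ BL, so BL runs at -31.50°; with |BL| = 27.5, L = (36.72, 7.288). ∠BLJ = 104.8° gives LJ at -106.7° from the x-axis; with |LJ| = 15.8, J = (32.18, -7.845). ∠LJS = 124.7° gives JS at -162.0° from the x-axis; with |JS| = 13.0, S = (19.82, -11.86). ∠JSN = 90.1° gives SN at 108.1° from the x-axis; with |SN| = 12.4, N = (15.96, -0.07607). ∠SNP = 106.7° gives NP at 34.80° from the x-axis; with |NP| = 14.5, P = (27.87, 8.199). ∠NPZ = 94.3° gives PZ at -50.90° from the x-axis; with |PZ| = 9.5, Z = (33.86, 0.8268). Then |CZ| = |Z − C| = 33.87.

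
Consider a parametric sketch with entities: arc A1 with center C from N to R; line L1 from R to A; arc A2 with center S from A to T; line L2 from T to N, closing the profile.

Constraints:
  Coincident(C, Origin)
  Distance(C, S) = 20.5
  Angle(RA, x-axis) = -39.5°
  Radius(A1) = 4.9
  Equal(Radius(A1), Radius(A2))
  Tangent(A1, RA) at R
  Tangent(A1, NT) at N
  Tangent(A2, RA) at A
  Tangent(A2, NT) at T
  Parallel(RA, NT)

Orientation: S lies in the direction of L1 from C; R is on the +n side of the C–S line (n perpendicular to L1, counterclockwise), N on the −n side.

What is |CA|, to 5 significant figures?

21.077

The slot axis is L1's direction at -39.5°, so u = (cos -39.5°, sin -39.5°) = (0.77162, -0.63608) and n = (−sin -39.5°, cos -39.5°) = (0.63608, 0.77162). C is at the origin and S lies 20.5 along u from C, so S = 20.5·u = (15.818, -13.040). Tangency of A1 to both parallel lines with radius 4.9 puts R and N at C ± 4.9·n: R = (3.1168, 3.7810), N = (-3.1168, -3.7810). Equal radii place A and T the same way about S: A = S + 4.9·n = (18.935, -9.2586), T = S − 4.9·n = (12.702, -16.821). Then |CA| = |A − C| = 21.077.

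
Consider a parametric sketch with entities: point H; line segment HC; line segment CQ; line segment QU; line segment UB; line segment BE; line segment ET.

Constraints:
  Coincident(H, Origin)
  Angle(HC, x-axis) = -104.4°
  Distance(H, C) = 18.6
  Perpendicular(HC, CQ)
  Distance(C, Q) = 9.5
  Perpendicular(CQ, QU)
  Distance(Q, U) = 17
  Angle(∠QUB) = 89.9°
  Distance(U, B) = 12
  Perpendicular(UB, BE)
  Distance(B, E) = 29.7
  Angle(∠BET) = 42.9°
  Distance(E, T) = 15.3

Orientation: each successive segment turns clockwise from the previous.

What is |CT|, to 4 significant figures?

8.087

H is at the origin; HC runs at -104.4° with length 18.6, so C = (-4.626, -18.02). HC is perpendicular to CQ, so CQ runs at 165.6°; with |CQ| = 9.5, Q = (-13.83, -15.65). CQ ⟂ QU, so QU runs at 75.60°; with |QU| = 17.0, U = (-9.599, 0.8128). ∠QUB = 89.9° gives UB at -14.50° from the x-axis; with |UB| = 12.0, B = (2.018, -2.192). The perpendicularity gives BE at right angles to UB, so BE runs at -104.5°; with |BE| = 29.7, E = (-5.418, -30.95). ∠BET = 42.9° gives ET at 118.4° from the x-axis; with |ET| = 15.3, T = (-12.70, -17.49). Then |CT| = |T − C| = 8.087.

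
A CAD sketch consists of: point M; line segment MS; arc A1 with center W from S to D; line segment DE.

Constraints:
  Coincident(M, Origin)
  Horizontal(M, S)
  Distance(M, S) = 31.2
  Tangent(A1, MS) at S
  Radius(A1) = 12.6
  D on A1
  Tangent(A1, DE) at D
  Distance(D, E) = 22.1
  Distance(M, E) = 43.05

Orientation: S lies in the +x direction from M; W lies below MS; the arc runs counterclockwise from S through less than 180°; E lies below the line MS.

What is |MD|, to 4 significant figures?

23.94

Checks: |MS| = 31.20 ✓; |WD| = 12.60 ✓; ∠(WD, DE) = 90.00° ✓; |DE| = 22.10 ✓; |ME| = 43.05 ✓.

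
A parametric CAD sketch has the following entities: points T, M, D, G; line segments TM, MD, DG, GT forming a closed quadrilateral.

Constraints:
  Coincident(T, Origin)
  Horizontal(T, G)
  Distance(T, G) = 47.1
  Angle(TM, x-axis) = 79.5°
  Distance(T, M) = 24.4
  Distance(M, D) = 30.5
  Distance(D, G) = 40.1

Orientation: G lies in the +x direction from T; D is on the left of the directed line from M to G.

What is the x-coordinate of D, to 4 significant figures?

31.97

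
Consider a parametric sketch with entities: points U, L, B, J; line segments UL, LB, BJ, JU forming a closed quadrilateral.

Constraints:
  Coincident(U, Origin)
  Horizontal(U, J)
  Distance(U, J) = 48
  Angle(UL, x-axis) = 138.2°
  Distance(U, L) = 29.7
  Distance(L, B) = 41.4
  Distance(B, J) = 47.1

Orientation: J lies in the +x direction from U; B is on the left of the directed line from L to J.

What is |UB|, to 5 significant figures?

38.581

U is at the origin; UJ is horizontal with |UJ| = 48.0 and J in +x, so J = (48.0, 0). UL runs at 138.2° with |UL| = 29.7, so L = (-22.141, 19.796). B is determined by |LB| = 41.4 and |BJ| = 47.1 together: it lies at the intersection of circle(L, 41.4) and circle(J, 47.1). With |LJ| = 72.881, the foot of the radical line on LJ is 32.980 from L and the perpendicular offset is √(41.4² − 32.980²) = 25.026. Taking the left-of-LJ solution: B = (16.397, 34.923).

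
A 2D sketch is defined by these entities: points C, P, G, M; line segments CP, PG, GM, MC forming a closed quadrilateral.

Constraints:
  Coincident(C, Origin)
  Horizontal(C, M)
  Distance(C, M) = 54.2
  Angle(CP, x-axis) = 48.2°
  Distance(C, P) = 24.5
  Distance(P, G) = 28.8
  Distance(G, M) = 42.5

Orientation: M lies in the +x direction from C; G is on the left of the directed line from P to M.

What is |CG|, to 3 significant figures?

53.3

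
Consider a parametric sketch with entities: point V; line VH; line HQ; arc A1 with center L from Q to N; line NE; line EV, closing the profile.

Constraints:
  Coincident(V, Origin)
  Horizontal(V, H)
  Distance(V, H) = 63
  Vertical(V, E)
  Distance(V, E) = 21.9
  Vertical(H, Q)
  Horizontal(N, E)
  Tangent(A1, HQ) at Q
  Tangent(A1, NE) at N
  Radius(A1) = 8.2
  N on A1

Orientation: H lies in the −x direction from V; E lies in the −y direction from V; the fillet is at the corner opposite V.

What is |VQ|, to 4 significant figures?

64.47

The virtual corner opposite V is at (-63.00, -21.90). Since A1 is tangent to HQ there, LQ ⟂ HQ and since A1 is tangent to NE there, LN ⟂ NE, with radius 8.2, so the center L sits 8.2 in from both sides at L = (-54.80, -13.70). That places the tangent points at Q = (-63.00, -13.70) on HQ and N = (-54.80, -21.90) on NE. Then |VQ| = |Q − V| = 64.47.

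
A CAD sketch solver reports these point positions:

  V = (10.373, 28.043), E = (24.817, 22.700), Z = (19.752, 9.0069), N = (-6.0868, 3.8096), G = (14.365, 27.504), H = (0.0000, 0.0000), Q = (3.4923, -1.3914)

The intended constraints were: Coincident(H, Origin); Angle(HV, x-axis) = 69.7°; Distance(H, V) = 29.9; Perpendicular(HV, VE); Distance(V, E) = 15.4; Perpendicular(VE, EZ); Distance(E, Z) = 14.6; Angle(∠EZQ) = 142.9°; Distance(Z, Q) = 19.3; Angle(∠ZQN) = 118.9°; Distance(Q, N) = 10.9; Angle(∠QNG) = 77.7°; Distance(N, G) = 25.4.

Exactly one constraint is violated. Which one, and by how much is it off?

Distance(N, G) = 25.4 — off by 5.90.

H = (0.00, 0.00) ✓; HV at 69.70° ✓; |HV| = 29.90 ✓; ∠(HV, VE) = 90.00° ✓; |VE| = 15.40 ✓; ∠(VE, EZ) = 90.00° ✓; |EZ| = 14.60 ✓; ∠EZQ = 142.9° ✓; |ZQ| = 19.30 ✓; ∠ZQN = 118.9° ✓; |QN| = 10.90 ✓; ∠QNG = 77.70° ✓; |NG| = 31.30 ✗.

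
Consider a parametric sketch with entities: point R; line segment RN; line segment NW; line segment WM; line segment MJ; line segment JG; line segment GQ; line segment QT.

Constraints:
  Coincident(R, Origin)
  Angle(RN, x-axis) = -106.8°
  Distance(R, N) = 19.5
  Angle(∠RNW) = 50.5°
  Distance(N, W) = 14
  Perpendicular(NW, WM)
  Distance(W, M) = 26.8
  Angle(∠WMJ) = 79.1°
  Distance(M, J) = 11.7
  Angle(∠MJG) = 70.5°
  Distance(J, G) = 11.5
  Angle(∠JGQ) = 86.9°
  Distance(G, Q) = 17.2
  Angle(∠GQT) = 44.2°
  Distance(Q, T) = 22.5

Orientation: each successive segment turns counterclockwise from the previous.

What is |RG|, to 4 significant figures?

4.091

R is at the origin; RN runs at -106.8° with length 19.5, so N = (-5.636, -18.67). ∠RNW = 50.5° gives NW at 22.70° from the x-axis; with |NW| = 14.0, W = (7.279, -13.27). NW is perpendicular to WM, so WM runs at 112.7°; with |WM| = 26.8, M = (-3.063, 11.46). ∠WMJ = 79.1° gives MJ at -146.4° from the x-axis; with |MJ| = 11.7, J = (-12.81, 4.984). ∠MJG = 70.5° gives JG at -36.90° from the x-axis; with |JG| = 11.5, G = (-3.612, -1.921). Then |RG| = |G − R| = 4.091.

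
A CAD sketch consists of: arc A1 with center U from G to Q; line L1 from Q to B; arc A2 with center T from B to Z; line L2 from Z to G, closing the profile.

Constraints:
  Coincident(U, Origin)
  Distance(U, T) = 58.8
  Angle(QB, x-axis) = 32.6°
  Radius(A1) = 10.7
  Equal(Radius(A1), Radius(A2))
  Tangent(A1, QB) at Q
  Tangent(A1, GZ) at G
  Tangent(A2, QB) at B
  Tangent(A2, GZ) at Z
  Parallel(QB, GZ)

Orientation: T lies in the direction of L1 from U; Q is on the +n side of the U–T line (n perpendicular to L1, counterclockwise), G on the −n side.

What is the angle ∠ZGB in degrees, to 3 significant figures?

20.0°

The slot axis is L1's direction at 32.6°, so u = (cos 32.6°, sin 32.6°) = (0.842, 0.539) and n = (−sin 32.6°, cos 32.6°) = (-0.539, 0.842). U is at the origin and T lies 58.8 along u from U, so T = 58.8·u = (49.5, 31.7). Tangency of A1 to both parallel lines with radius 10.7 puts Q and G at U ± 10.7·n: Q = (-5.76, 9.01), G = (5.76, -9.01). Equal radii place B and Z the same way about T: B = T + 10.7·n = (43.8, 40.7), Z = T − 10.7·n = (55.3, 22.7). Then cos ∠ZGB = GZ·GB / (|GZ||GB|), giving 20.0°.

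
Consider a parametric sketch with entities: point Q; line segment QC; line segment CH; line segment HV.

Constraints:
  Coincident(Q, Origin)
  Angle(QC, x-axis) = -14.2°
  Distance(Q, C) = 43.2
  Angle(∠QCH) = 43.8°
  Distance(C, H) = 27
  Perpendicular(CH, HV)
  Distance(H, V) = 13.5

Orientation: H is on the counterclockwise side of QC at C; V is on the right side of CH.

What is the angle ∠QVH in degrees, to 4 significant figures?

5.501°

Q is at the origin; QC runs at -14.2° with length 43.2, so C = 43.2·(cos -14.2°, sin -14.2°) = (41.88, -10.60). ∠QCH = 43.8°, so CH runs at -14.2° + (180° − 43.8°) = 122.0° from the x-axis; with |CH| = 27.0, H = C + 27.0·(cos 122.0°, sin 122.0°) = (27.57, 12.30). CH ⟂ HV; with |HV| = 13.5 on the right of CH, V = H + 13.5·(0.8480, 0.5299) = (39.02, 19.45). Then cos ∠QVH = VQ·VH / (|VQ||VH|), giving 5.501°.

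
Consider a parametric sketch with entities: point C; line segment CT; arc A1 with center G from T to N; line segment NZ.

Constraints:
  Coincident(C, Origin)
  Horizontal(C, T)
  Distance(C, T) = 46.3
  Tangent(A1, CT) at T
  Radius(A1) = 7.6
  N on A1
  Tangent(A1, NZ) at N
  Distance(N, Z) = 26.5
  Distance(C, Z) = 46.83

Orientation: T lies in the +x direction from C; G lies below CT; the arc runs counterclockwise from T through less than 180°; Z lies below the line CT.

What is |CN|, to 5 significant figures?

39.322

Checks: |GN| = 7.600 ✓; ∠(GN, NZ) = 90.00° ✓; |NZ| = 26.50 ✓; |CZ| = 46.83 ✓.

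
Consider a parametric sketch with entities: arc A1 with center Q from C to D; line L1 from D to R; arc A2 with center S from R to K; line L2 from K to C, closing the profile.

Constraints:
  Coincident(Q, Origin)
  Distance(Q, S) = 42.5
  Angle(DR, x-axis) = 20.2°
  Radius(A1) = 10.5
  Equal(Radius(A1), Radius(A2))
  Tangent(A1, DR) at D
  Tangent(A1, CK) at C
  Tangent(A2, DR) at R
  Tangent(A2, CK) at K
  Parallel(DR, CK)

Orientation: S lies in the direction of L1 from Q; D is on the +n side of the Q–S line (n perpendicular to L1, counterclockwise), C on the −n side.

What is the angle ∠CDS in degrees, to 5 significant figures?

76.122°

The slot axis is L1's direction at 20.2°, so u = (cos 20.2°, sin 20.2°) = (0.93849, 0.34530) and n = (−sin 20.2°, cos 20.2°) = (-0.34530, 0.93849). Q is at the origin and S lies 42.5 along u from Q, so S = 42.5·u = (39.886, 14.675). Tangency of A1 to both parallel lines with radius 10.5 puts D and C at Q ± 10.5·n: D = (-3.6256, 9.8542), C = (3.6256, -9.8542). Then cos ∠CDS = DC·DS / (|DC||DS|), giving 76.122°.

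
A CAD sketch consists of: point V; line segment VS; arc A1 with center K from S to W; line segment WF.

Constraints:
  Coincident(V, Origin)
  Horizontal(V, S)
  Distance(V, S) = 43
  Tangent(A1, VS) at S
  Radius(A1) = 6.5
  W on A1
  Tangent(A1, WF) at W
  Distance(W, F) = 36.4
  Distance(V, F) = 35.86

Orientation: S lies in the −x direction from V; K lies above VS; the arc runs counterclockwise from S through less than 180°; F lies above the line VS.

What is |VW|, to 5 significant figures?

37.855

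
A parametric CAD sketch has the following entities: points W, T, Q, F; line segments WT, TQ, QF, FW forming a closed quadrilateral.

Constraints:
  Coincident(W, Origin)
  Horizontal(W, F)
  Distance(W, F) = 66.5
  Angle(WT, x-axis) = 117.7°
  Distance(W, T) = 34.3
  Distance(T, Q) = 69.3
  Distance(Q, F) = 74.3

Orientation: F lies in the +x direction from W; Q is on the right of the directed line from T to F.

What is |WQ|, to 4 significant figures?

36.66

Checks: |TQ| = 69.30 ✓; |QF| = 74.30 ✓.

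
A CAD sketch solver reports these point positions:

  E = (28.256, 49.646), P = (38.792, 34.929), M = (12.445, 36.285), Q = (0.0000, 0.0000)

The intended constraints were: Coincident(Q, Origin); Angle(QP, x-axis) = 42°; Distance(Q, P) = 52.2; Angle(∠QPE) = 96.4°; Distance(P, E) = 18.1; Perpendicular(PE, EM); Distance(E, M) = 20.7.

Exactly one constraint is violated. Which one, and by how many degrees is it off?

Perpendicular(PE, EM) — off by 4.60°.

Q = (0.00, 0.00) ✓; QP at 42.00° ✓; |QP| = 52.20 ✓; ∠QPE = 96.40° ✓; |PE| = 18.10 ✓; ∠(PE, EM) = 94.60° ✗; |EM| = 20.70 ✓.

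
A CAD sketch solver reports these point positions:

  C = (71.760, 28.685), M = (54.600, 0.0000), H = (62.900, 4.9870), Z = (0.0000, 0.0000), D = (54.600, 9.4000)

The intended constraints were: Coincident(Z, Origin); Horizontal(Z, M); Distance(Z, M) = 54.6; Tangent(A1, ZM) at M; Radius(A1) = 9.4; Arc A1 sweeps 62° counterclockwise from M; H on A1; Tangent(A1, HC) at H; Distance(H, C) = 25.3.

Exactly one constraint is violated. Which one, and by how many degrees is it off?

Tangent(A1, HC) at H — off by 7.50°.

Z = (0.00, 0.00) ✓; Z.y = 0.00, M.y = 0.00 ✓; |ZM| = 54.60 ✓; ∠(DM, MZ) = 90.00° ✓; |DM| = 9.400 ✓; bearing(D→H) − bearing(D→M) = 62.00° ✓; |DH| = 9.400 ✓; ∠(DH, HC) = 82.50° ✗; |HC| = 25.30 ✓.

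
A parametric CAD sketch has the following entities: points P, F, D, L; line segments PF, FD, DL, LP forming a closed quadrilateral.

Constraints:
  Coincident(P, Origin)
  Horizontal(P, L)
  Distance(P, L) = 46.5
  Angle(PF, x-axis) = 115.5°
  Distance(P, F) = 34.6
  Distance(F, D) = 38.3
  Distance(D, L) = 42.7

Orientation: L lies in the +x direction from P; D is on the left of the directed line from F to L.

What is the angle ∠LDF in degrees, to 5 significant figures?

116.40°

Checks: |PL| = 46.50 ✓; |PF| = 34.60 ✓; |FD| = 38.30 ✓; |DL| = 42.70 ✓.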